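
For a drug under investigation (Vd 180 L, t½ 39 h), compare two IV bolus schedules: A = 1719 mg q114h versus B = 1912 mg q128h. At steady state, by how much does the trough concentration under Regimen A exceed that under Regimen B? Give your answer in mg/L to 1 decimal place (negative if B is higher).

0.2 mg/L

Regimen A: f = (1/2)^(114/39) ≈ 0.1318; Cmin,ss = (1719/180)·f/(1−f) ≈ 1.450 mg/L.
Regimen B: f = (1/2)^(128/39) ≈ 0.1028; Cmin,ss = (1912/180)·f/(1−f) ≈ 1.217 mg/L.
Difference ≈ 1.450 − 1.217 ≈ 0.233 mg/L.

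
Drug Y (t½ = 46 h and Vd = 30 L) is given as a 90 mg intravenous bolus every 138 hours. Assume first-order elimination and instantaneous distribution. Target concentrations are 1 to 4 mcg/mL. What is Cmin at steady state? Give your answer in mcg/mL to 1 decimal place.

0.4 mcg/mL

The dosing interval is 3 half-lives, so f = 2^(−3) = 0.125.
Accumulation ratio R = 1/(1 − f) = 1/0.875 = 8/7.
Single-dose peak C₀ = D/Vd = 90/30 = 3 mcg/mL.
Steady-state peak Cmax,ss = C₀·R = 3 × 8/7 ≈ 3.429 mcg/mL.
Steady-state trough Cmin,ss = Cmax,ss·f ≈ 3.429 × 0.125 ≈ 0.429 mcg/mL.
Trough 0.4 mcg/mL vs MEC 1 mcg/mL: subtherapeutic.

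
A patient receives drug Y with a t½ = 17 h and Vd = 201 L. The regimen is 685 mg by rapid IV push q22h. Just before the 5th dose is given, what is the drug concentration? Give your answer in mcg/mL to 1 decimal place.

f = (1/2)^(τ/t½) = (1/2)^(22/17) ≈ 0.4078.
C₀ = D/Vd = 685/201 ≈ 3.408 mcg/mL.
Before the 5th dose, 4 doses have been given. Superposition: Cmin = C₀·(f + f² + … + f^4).
≈ 3.408 × (0.4078 + 0.1663 + 0.0678 + 0.0277) ≈ 3.408 × 0.6696 ≈ 2.282 mcg/mL.

2.3 mcg/mL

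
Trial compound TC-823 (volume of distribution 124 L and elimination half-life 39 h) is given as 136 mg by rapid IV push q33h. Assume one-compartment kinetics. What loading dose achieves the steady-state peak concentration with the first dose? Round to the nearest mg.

f = (1/2)^(33/39) ≈ 0.556266; accumulation ratio R = 1/(1−f) ≈ 2.25360.
Loading dose to hit Cmax,ss on first dose: D_load = D_maint·R ≈ 136 × 2.25360 ≈ 306.49 mg.

306 mg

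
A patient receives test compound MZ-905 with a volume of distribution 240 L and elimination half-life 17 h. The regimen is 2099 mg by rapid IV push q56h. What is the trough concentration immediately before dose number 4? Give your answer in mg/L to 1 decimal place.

f = (1/2)^(τ/t½) = (1/2)^(56/17) ≈ 0.1019.
C₀ = D/Vd = 2099/240 ≈ 8.746 mg/L.
Before the 4th dose, 3 doses have been given. Superposition: Cmin = C₀·(f + f² + … + f^3).
≈ 8.746 × (0.1019 + 0.0104 + 0.0011) ≈ 8.746 × 0.1134 ≈ 0.992 mg/L.

1.0 mg/L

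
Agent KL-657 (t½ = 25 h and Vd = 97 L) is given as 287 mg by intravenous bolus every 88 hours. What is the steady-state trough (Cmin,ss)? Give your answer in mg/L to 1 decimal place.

Over one 88-h interval, 88/25 ≈ 3.52 half-lives elapse, leaving f ≈ 0.0872 of each dose.
Single-dose peak C₀ = D/Vd = 287/97 ≈ 2.959 mg/L.
Steady-state trough Cmin,ss = C₀·f/(1−f) ≈ 2.959 × 0.0872/0.9128 ≈ 0.283 mg/L.

0.3 mg/L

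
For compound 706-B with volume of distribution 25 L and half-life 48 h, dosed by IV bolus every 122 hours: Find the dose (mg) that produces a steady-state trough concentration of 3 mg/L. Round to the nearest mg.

τ/t½ = 122/48 ≈ 2.5417, so f = (1/2)^(122/48) ≈ 0.171744.
Cmin,ss = (D/Vd)·f/(1−f), so D = Cmin,ss·Vd·(1−f)/f.
D = 3 × 25 × (1−f)/f ≈ 3 × 25 × 4.82262 ≈ 361.70 mg.

362 mg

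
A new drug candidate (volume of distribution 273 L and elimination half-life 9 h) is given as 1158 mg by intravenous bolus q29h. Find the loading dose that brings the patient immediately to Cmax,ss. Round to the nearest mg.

f = (1/2)^(29/9) ≈ 0.107155; accumulation ratio R = 1/(1−f) ≈ 1.12002.
Loading dose to hit Cmax,ss on first dose: D_load = D_maint·R ≈ 1158 × 1.12002 ≈ 1296.98 mg.

1297 mg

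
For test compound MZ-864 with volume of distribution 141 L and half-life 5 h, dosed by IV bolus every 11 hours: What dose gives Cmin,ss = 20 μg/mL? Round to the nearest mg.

τ/t½ = 11/5 ≈ 2.2, so f = (1/2)^(11/5) ≈ 0.217638.
Cmin,ss = (D/Vd)·f/(1−f), so D = Cmin,ss·Vd·(1−f)/f.
D = 20 × 141 × (1−f)/f ≈ 20 × 141 × 3.59479 ≈ 10137.31 mg.

10137 mg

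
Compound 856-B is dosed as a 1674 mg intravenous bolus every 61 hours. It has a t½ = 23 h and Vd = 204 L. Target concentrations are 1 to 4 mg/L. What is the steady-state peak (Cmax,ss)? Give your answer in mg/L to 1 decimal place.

Over one 61-h interval, 61/23 ≈ 2.6522 half-lives elapse, leaving f ≈ 0.1591 of each dose.
Accumulation ratio R = 1/(1 − f) ≈ 1/0.8409 ≈ 1.1892.
Single-dose peak C₀ = D/Vd = 1674/204 ≈ 8.206 mg/L.
Steady-state peak Cmax,ss = C₀·R ≈ 8.206 × 1.1892 ≈ 9.759 mg/L.
Peak 9.8 mg/L vs MTC 4 mg/L: exceeds toxic threshold.

9.8 mg/L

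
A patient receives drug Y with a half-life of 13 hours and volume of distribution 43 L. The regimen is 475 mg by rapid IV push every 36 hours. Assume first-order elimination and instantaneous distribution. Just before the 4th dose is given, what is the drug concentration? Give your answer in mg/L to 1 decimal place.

f = (1/2)^(τ/t½) = (1/2)^(36/13) ≈ 0.1467.
C₀ = D/Vd = 475/43 ≈ 11.047 mg/L.
Before the 4th dose, 3 doses have been given. Superposition: Cmin = C₀·(f + f² + … + f^3).
≈ 11.047 × (0.1467 + 0.0215 + 0.0032) ≈ 11.047 × 0.1714 ≈ 1.893 mg/L.

1.9 mg/L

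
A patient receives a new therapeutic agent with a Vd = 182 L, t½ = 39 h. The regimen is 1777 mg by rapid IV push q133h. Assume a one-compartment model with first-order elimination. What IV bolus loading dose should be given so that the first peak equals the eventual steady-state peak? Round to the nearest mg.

f = (1/2)^(133/39) ≈ 0.094061; accumulation ratio R = 1/(1−f) ≈ 1.10383.
Loading dose to hit Cmax,ss on first dose: D_load = D_maint·R ≈ 1777 × 1.10383 ≈ 1961.51 mg.

1962 mg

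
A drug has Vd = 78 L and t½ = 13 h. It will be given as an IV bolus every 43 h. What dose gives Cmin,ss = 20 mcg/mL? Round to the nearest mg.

13887 mg

τ/t½ = 43/13 ≈ 3.3077, so f = (1/2)^(43/13) ≈ 0.100992.
Cmin,ss = (D/Vd)·f/(1−f), so D = Cmin,ss·Vd·(1−f)/f.
D = 20 × 78 × (1−f)/f ≈ 20 × 78 × 8.90177 ≈ 13886.76 mg.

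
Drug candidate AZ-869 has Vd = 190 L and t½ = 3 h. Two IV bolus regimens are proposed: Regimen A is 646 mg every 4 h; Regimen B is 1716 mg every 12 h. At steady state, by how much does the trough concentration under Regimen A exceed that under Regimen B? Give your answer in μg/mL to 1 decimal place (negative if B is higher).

Regimen A: f = (1/2)^(4/3) ≈ 0.3969; Cmin,ss = (646/190)·f/(1−f) ≈ 2.238 μg/mL.
Regimen B: f = (1/2)^(12/3) ≈ 0.0625; Cmin,ss = (1716/190)·f/(1−f) ≈ 0.602 μg/mL.
Difference ≈ 2.238 − 0.602 ≈ 1.636 μg/mL.

1.6 μg/mL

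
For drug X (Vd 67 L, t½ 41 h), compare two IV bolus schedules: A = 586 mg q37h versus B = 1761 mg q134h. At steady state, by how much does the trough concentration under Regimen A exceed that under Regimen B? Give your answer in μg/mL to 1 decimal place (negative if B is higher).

Regimen A: f = (1/2)^(37/41) ≈ 0.5350; Cmin,ss = (586/67)·f/(1−f) ≈ 10.063 μg/mL.
Regimen B: f = (1/2)^(134/41) ≈ 0.1038; Cmin,ss = (1761/67)·f/(1−f) ≈ 3.044 μg/mL.
Difference ≈ 10.063 − 3.044 ≈ 7.019 μg/mL.

7.0 μg/mL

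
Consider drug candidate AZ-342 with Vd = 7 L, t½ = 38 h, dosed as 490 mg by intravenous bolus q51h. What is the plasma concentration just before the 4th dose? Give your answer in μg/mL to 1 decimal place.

42.8 μg/mL

f = (1/2)^(τ/t½) = (1/2)^(51/38) ≈ 0.3944.
C₀ = D/Vd = 490/7 ≈ 70.000 μg/mL.
Before the 4th dose, 3 doses have been given. Superposition: Cmin = C₀·(f + f² + … + f^3).
≈ 70.000 × (0.3944 + 0.1556 + 0.0613) ≈ 70.000 × 0.6113 ≈ 42.791 μg/mL.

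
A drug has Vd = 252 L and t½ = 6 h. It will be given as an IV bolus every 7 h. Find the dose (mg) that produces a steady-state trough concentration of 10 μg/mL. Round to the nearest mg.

τ/t½ = 7/6 ≈ 1.1667, so f = (1/2)^(7/6) ≈ 0.445449.
Cmin,ss = (D/Vd)·f/(1−f), so D = Cmin,ss·Vd·(1−f)/f.
D = 10 × 252 × (1−f)/f ≈ 10 × 252 × 1.24493 ≈ 3137.22 mg.

3137 mg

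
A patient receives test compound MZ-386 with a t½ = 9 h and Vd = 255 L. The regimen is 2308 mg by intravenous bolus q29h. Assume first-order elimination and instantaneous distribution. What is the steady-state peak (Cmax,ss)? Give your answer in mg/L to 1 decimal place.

τ/t½ = 29/9 ≈ 3.2222, so fraction remaining f = (1/2)^(29/9) ≈ 0.1072.
At steady state, accumulation factor R = 1/(1 − e^(−kτ)) ≈ 1.1201.
Each bolus raises the concentration by D/Vd = 2308/255 ≈ 9.051 mg/L.
Steady-state peak Cmax,ss = C₀·R ≈ 9.051 × 1.1201 ≈ 10.138 mg/L.

10.1 mg/L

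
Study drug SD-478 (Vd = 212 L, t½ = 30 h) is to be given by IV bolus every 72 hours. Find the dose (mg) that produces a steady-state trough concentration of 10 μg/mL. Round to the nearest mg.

9069 mg

τ/t½ = 72/30 ≈ 2.4, so f = (1/2)^(72/30) ≈ 0.189465.
Cmin,ss = (D/Vd)·f/(1−f), so D = Cmin,ss·Vd·(1−f)/f.
D = 10 × 212 × (1−f)/f ≈ 10 × 212 × 4.27802 ≈ 9069.40 mg.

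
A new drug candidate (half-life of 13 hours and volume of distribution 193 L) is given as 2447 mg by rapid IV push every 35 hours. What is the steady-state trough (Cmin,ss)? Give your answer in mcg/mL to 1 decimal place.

Over one 35-h interval, 35/13 ≈ 2.6923 half-lives elapse, leaving f ≈ 0.1547 of each dose.
Single-dose peak C₀ = D/Vd = 2447/193 ≈ 12.679 mcg/mL.
Steady-state trough Cmin,ss = C₀·f/(1−f) ≈ 12.679 × 0.1547/0.8453 ≈ 2.320 mcg/mL.

2.3 mcg/mL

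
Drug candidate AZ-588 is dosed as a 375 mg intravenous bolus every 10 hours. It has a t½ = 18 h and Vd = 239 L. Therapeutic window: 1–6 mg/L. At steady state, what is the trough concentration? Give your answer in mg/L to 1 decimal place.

Over one 10-h interval, 10/18 ≈ 0.55556 half-lives elapse, leaving f ≈ 0.6804 of each dose.
At steady state, accumulation factor R = 1/(1 − e^(−kτ)) ≈ 3.1289.
Single-dose peak C₀ = D/Vd = 375/239 ≈ 1.569 mg/L.
Cmax,ss = C₀/(1 − f) ≈ 1.569/0.3196 ≈ 4.909 mg/L.
One interval later, Cmin,ss = Cmax,ss·e^(−kτ) ≈ 4.909 × 0.6804 ≈ 3.340 mg/L.
Trough 3.3 mg/L vs MEC 1 mg/L: adequate.

3.3 mg/L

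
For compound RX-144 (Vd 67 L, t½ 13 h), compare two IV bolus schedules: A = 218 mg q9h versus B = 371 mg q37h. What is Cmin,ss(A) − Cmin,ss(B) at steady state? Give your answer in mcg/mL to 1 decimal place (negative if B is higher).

4.4 mcg/mL

Regimen A: f = (1/2)^(9/13) ≈ 0.6189; Cmin,ss = (218/67)·f/(1−f) ≈ 5.284 mcg/mL.
Regimen B: f = (1/2)^(37/13) ≈ 0.1391; Cmin,ss = (371/67)·f/(1−f) ≈ 0.895 mcg/mL.
Difference ≈ 5.284 − 0.895 ≈ 4.389 mcg/mL.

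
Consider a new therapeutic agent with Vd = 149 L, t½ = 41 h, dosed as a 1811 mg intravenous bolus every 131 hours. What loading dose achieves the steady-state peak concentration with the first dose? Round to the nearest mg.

2033 mg

f = (1/2)^(131/41) ≈ 0.109187; accumulation ratio R = 1/(1−f) ≈ 1.12257.
Loading dose to hit Cmax,ss on first dose: D_load = D_maint·R ≈ 1811 × 1.12257 ≈ 2032.97 mg.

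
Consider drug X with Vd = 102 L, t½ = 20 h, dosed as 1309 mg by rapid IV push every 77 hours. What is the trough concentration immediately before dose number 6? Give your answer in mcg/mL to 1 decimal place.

1.0 mcg/mL

f = (1/2)^(τ/t½) = (1/2)^(77/20) ≈ 0.0693.
C₀ = D/Vd = 1309/102 ≈ 12.833 mcg/mL.
Before the 6th dose, 5 doses have been given. Superposition: Cmin = C₀·(f + f² + … + f^5).
≈ 12.833 × (0.0693 + 0.0048 + 0.0003 + 0.0000 + 0.0000) ≈ 12.833 × 0.0744 ≈ 0.955 mcg/mL.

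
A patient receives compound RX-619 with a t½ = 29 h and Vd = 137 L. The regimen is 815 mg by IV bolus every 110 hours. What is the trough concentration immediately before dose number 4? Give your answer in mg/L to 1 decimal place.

f = (1/2)^(τ/t½) = (1/2)^(110/29) ≈ 0.0721.
C₀ = D/Vd = 815/137 ≈ 5.949 mg/L.
Before the 4th dose, 3 doses have been given. Superposition: Cmin = C₀·(f + f² + … + f^3).
≈ 5.949 × (0.0721 + 0.0052 + 0.0004) ≈ 5.949 × 0.0777 ≈ 0.462 mg/L.

0.5 mg/L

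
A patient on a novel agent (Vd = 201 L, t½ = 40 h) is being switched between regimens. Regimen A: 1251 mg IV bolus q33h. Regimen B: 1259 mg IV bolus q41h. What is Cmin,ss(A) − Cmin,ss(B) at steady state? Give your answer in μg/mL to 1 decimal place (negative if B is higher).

2.0 μg/mL

Regimen A: f = (1/2)^(33/40) ≈ 0.5645; Cmin,ss = (1251/201)·f/(1−f) ≈ 8.067 μg/mL.
Regimen B: f = (1/2)^(41/40) ≈ 0.4914; Cmin,ss = (1259/201)·f/(1−f) ≈ 6.052 μg/mL.
Difference ≈ 8.067 − 6.052 ≈ 2.015 μg/mL.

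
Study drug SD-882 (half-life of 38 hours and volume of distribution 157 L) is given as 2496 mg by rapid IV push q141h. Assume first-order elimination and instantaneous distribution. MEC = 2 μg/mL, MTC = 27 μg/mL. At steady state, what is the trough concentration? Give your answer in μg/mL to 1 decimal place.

1.3 μg/mL

τ/t½ = 141/38 ≈ 3.7105, so fraction remaining f = (1/2)^(141/38) ≈ 0.0764.
Accumulation ratio R = 1/(1 − f) ≈ 1/0.9236 ≈ 1.0827.
Single-dose peak C₀ = D/Vd = 2496/157 ≈ 15.898 μg/mL.
Cmax,ss = C₀/(1 − f) ≈ 15.898/0.9236 ≈ 17.213 μg/mL.
Steady-state trough Cmin,ss = Cmax,ss·f ≈ 17.213 × 0.0764 ≈ 1.315 μg/mL.
Trough 1.3 μg/mL vs MEC 2 μg/mL: subtherapeutic.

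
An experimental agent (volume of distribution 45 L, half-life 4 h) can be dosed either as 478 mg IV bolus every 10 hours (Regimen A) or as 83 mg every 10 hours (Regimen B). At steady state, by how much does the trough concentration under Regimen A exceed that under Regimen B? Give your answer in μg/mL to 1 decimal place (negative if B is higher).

1.9 μg/mL

Regimen A: f = (1/2)^(10/4) ≈ 0.1768; Cmin,ss = (478/45)·f/(1−f) ≈ 2.281 μg/mL.
Regimen B: f = (1/2)^(10/4) ≈ 0.1768; Cmin,ss = (83/45)·f/(1−f) ≈ 0.396 μg/mL.
Difference ≈ 2.281 − 0.396 ≈ 1.885 μg/mL.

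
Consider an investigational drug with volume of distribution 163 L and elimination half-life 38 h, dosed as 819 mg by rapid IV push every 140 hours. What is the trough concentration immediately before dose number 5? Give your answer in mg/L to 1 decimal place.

f = (1/2)^(τ/t½) = (1/2)^(140/38) ≈ 0.0778.
C₀ = D/Vd = 819/163 ≈ 5.025 mg/L.
Before the 5th dose, 4 doses have been given. Superposition: Cmin = C₀·(f + f² + … + f^4).
≈ 5.025 × (0.0778 + 0.0061 + 0.0005 + 0.0000) ≈ 5.025 × 0.0844 ≈ 0.424 mg/L.

0.4 mg/L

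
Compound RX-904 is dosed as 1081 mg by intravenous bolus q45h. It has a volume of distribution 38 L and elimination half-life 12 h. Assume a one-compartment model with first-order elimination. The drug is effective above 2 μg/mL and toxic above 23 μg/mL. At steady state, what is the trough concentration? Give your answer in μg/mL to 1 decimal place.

k = ln2/t½ = ln2/12 ≈ 0.057762 h⁻¹; fraction remaining f = e^(−kτ) = e^(−0.057762×45) ≈ 0.0743.
At steady state, accumulation factor R = 1/(1 − e^(−kτ)) ≈ 1.0803.
Single-dose peak C₀ = D/Vd = 1081/38 ≈ 28.447 μg/mL.
Cmax,ss = C₀/(1 − f) ≈ 28.447/0.9257 ≈ 30.730 μg/mL.
Steady-state trough Cmin,ss = Cmax,ss·f ≈ 30.730 × 0.0743 ≈ 2.283 μg/mL.
Trough 2.3 μg/mL vs MEC 2 μg/mL: adequate.

2.3 μg/mL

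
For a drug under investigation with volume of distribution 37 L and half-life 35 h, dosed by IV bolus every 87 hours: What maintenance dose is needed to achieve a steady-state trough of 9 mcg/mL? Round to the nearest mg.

τ/t½ = 87/35 ≈ 2.4857, so f = (1/2)^(87/35) ≈ 0.178536.
Cmin,ss = (D/Vd)·f/(1−f), so D = Cmin,ss·Vd·(1−f)/f.
D = 9 × 37 × (1−f)/f ≈ 9 × 37 × 4.60111 ≈ 1532.17 mg.

1532 mg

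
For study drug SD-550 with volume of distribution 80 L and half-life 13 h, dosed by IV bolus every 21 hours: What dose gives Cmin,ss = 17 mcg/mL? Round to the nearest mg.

τ/t½ = 21/13 ≈ 1.6154, so f = (1/2)^(21/13) ≈ 0.326378.
Cmin,ss = (D/Vd)·f/(1−f), so D = Cmin,ss·Vd·(1−f)/f.
D = 17 × 80 × (1−f)/f ≈ 17 × 80 × 2.06393 ≈ 2806.94 mg.

2807 mg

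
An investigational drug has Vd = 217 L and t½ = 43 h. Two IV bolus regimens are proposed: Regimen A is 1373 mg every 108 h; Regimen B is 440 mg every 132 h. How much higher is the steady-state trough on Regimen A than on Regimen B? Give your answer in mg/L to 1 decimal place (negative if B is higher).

1.1 mg/L

Regimen A: f = (1/2)^(108/43) ≈ 0.1754; Cmin,ss = (1373/217)·f/(1−f) ≈ 1.346 mg/L.
Regimen B: f = (1/2)^(132/43) ≈ 0.1191; Cmin,ss = (440/217)·f/(1−f) ≈ 0.274 mg/L.
Difference ≈ 1.346 − 0.274 ≈ 1.072 mg/L.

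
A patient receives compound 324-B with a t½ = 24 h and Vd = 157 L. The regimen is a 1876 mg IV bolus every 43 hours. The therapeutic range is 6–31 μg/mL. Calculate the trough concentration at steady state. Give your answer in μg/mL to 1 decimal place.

4.9 μg/mL

k = ln2/t½ = ln2/24 ≈ 0.028881 h⁻¹; fraction remaining f = e^(−kτ) = e^(−0.028881×43) ≈ 0.2888.
Accumulation ratio R = 1/(1 − f) ≈ 1/0.7112 ≈ 1.4061.
Single-dose peak C₀ = D/Vd = 1876/157 ≈ 11.949 μg/mL.
Steady-state peak Cmax,ss = C₀·R ≈ 11.949 × 1.4061 ≈ 16.801 μg/mL.
One interval later, Cmin,ss = Cmax,ss·e^(−kτ) ≈ 16.801 × 0.2888 ≈ 4.852 μg/mL.
Trough 4.9 μg/mL vs MEC 6 μg/mL: subtherapeutic.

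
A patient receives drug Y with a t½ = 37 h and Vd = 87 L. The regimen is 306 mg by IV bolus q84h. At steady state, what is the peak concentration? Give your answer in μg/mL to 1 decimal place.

Over one 84-h interval, 84/37 ≈ 2.2703 half-lives elapse, leaving f ≈ 0.2073 of each dose.
Accumulation ratio R = 1/(1 − f) ≈ 1/0.7927 ≈ 1.2615.
Single-dose peak C₀ = D/Vd = 306/87 ≈ 3.517 μg/mL.
Cmax,ss = C₀/(1 − f) ≈ 3.517/0.7927 ≈ 4.437 μg/mL.

4.4 μg/mL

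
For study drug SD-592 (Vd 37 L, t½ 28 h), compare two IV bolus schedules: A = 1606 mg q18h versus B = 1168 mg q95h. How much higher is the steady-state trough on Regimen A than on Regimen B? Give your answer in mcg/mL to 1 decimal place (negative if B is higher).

74.0 mcg/mL

Regimen A: f = (1/2)^(18/28) ≈ 0.6404; Cmin,ss = (1606/37)·f/(1−f) ≈ 77.299 mcg/mL.
Regimen B: f = (1/2)^(95/28) ≈ 0.0952; Cmin,ss = (1168/37)·f/(1−f) ≈ 3.321 mcg/mL.
Difference ≈ 77.299 − 3.321 ≈ 73.978 mcg/mL.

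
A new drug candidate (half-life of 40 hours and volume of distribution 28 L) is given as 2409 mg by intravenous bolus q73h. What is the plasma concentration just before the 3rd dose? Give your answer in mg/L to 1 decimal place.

31.1 mg/L

f = (1/2)^(τ/t½) = (1/2)^(73/40) ≈ 0.2822.
C₀ = D/Vd = 2409/28 ≈ 86.036 mg/L.
Before the 3rd dose, 2 doses have been given. Superposition: Cmin = C₀·(f + f²).
≈ 86.036 × (0.2822 + 0.0796) ≈ 86.036 × 0.3618 ≈ 31.128 mg/L.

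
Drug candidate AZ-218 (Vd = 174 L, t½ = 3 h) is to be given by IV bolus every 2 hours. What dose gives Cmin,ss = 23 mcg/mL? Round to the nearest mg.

2351 mg

τ/t½ = 2/3 ≈ 0.66667, so f = (1/2)^(2/3) ≈ 0.629961.
Cmin,ss = (D/Vd)·f/(1−f), so D = Cmin,ss·Vd·(1−f)/f.
D = 23 × 174 × (1−f)/f ≈ 23 × 174 × 0.58740 ≈ 2350.77 mg.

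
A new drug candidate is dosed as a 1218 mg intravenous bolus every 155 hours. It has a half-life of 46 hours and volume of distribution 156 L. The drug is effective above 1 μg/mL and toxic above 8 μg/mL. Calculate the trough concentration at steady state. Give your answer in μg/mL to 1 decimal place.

0.8 μg/mL

τ/t½ = 155/46 ≈ 3.3696, so fraction remaining f = (1/2)^(155/46) ≈ 0.0968.
Accumulation ratio R = 1/(1 − f) ≈ 1/0.9032 ≈ 1.1072.
Each bolus raises the concentration by D/Vd = 1218/156 ≈ 7.808 μg/mL.
Steady-state peak Cmax,ss = C₀·R ≈ 7.808 × 1.1072 ≈ 8.645 μg/mL.
One interval later, Cmin,ss = Cmax,ss·e^(−kτ) ≈ 8.645 × 0.0968 ≈ 0.837 μg/mL.
Trough 0.8 μg/mL vs MEC 1 μg/mL: subtherapeutic.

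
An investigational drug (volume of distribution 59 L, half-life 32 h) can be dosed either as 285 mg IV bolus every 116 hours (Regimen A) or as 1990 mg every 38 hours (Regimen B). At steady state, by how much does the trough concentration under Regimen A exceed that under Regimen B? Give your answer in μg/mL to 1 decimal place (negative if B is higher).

Regimen A: f = (1/2)^(116/32) ≈ 0.0811; Cmin,ss = (285/59)·f/(1−f) ≈ 0.426 μg/mL.
Regimen B: f = (1/2)^(38/32) ≈ 0.4391; Cmin,ss = (1990/59)·f/(1−f) ≈ 26.405 μg/mL.
Difference ≈ 0.426 − 26.405 ≈ -25.979 μg/mL.

-26.0 μg/mL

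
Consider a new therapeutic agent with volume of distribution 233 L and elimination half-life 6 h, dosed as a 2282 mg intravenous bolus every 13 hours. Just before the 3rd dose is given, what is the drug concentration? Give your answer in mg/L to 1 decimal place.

2.7 mg/L

f = (1/2)^(τ/t½) = (1/2)^(13/6) ≈ 0.2227.
C₀ = D/Vd = 2282/233 ≈ 9.794 mg/L.
Before the 3rd dose, 2 doses have been given. Superposition: Cmin = C₀·(f + f²).
≈ 9.794 × (0.2227 + 0.0496) ≈ 9.794 × 0.2723 ≈ 2.667 mg/L.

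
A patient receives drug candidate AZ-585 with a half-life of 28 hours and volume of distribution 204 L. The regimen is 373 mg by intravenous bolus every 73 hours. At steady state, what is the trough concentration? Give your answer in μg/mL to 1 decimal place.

0.4 μg/mL

Over one 73-h interval, 73/28 ≈ 2.6071 half-lives elapse, leaving f ≈ 0.1641 of each dose.
At steady state, accumulation factor R = 1/(1 − e^(−kτ)) ≈ 1.1963.
Each bolus raises the concentration by D/Vd = 373/204 ≈ 1.828 μg/mL.
Cmax,ss = C₀/(1 − f) ≈ 1.828/0.8359 ≈ 2.187 μg/mL.
Steady-state trough Cmin,ss = Cmax,ss·f ≈ 2.187 × 0.1641 ≈ 0.359 μg/mL.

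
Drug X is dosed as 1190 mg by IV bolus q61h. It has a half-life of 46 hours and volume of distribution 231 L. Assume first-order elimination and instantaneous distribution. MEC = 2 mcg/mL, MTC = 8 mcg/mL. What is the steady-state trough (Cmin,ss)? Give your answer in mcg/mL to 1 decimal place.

3.4 mcg/mL

Over one 61-h interval, 61/46 ≈ 1.3261 half-lives elapse, leaving f ≈ 0.3988 of each dose.
Accumulation ratio R = 1/(1 − f) ≈ 1/0.6012 ≈ 1.6633.
Each bolus raises the concentration by D/Vd = 1190/231 ≈ 5.152 mcg/mL.
Steady-state peak Cmax,ss = C₀·R ≈ 5.152 × 1.6633 ≈ 8.569 mcg/mL.
Steady-state trough Cmin,ss = Cmax,ss·f ≈ 8.569 × 0.3988 ≈ 3.417 mcg/mL.
Trough 3.4 mcg/mL vs MEC 2 mcg/mL: adequate.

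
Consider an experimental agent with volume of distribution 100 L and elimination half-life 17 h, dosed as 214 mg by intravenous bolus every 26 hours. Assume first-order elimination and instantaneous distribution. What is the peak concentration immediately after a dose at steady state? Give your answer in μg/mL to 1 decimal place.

k = ln2/t½ = ln2/17 ≈ 0.040773 h⁻¹; fraction remaining f = e^(−kτ) = e^(−0.040773×26) ≈ 0.3464.
At steady state, accumulation factor R = 1/(1 − e^(−kτ)) ≈ 1.5300.
Each bolus raises the concentration by D/Vd = 214/100 ≈ 2.140 μg/mL.
Steady-state peak Cmax,ss = C₀·R ≈ 2.140 × 1.5300 ≈ 3.274 μg/mL.

3.3 μg/mL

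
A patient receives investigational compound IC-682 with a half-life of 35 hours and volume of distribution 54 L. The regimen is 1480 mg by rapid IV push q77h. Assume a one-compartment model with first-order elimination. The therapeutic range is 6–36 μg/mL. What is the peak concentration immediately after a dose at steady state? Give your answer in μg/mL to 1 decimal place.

35.0 μg/mL

k = ln2/t½ = ln2/35 ≈ 0.019804 h⁻¹; fraction remaining f = e^(−kτ) = e^(−0.019804×77) ≈ 0.2176.
Accumulation ratio R = 1/(1 − f) ≈ 1/0.7824 ≈ 1.2781.
Single-dose peak C₀ = D/Vd = 1480/54 ≈ 27.407 μg/mL.
Steady-state peak Cmax,ss = C₀·R ≈ 27.407 × 1.2781 ≈ 35.029 μg/mL.
Peak 35.0 μg/mL vs MTC 36 μg/mL: below toxic threshold.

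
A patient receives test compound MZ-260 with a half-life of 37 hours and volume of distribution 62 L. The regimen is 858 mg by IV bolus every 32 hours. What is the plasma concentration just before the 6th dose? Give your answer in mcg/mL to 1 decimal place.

f = (1/2)^(τ/t½) = (1/2)^(32/37) ≈ 0.5491.
C₀ = D/Vd = 858/62 ≈ 13.839 mcg/mL.
Before the 6th dose, 5 doses have been given. Superposition: Cmin = C₀·(f + f² + … + f^5).
≈ 13.839 × (0.5491 + 0.3015 + 0.1656 + 0.0909 + 0.0499) ≈ 13.839 × 1.1570 ≈ 16.012 mcg/mL.

16.0 mcg/mL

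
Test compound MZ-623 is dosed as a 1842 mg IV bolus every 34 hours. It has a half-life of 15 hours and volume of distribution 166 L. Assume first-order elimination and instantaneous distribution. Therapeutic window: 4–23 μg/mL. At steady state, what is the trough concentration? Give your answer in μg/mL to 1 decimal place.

2.9 μg/mL

Over one 34-h interval, 34/15 ≈ 2.2667 half-lives elapse, leaving f ≈ 0.2078 of each dose.
Each bolus raises the concentration by D/Vd = 1842/166 ≈ 11.096 μg/mL.
Steady-state trough Cmin,ss = C₀·f/(1−f) ≈ 11.096 × 0.2078/0.7922 ≈ 2.911 μg/mL.
Trough 2.9 μg/mL vs MEC 4 μg/mL: subtherapeutic.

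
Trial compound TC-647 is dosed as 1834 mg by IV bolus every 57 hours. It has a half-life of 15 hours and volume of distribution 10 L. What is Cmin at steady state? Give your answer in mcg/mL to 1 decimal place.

Over one 57-h interval, 57/15 ≈ 3.8 half-lives elapse, leaving f ≈ 0.0718 of each dose.
Single-dose peak C₀ = D/Vd = 1834/10 ≈ 183.400 mcg/mL.
Steady-state trough Cmin,ss = C₀·f/(1−f) ≈ 183.400 × 0.0718/0.9282 ≈ 14.187 mcg/mL.

14.2 mcg/mL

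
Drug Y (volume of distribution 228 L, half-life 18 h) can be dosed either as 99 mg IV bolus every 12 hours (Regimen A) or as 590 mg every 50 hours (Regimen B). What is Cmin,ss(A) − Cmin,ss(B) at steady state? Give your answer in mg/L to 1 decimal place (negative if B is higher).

0.3 mg/L

Regimen A: f = (1/2)^(12/18) ≈ 0.6300; Cmin,ss = (99/228)·f/(1−f) ≈ 0.739 mg/L.
Regimen B: f = (1/2)^(50/18) ≈ 0.1458; Cmin,ss = (590/228)·f/(1−f) ≈ 0.442 mg/L.
Difference ≈ 0.739 − 0.442 ≈ 0.297 mg/L.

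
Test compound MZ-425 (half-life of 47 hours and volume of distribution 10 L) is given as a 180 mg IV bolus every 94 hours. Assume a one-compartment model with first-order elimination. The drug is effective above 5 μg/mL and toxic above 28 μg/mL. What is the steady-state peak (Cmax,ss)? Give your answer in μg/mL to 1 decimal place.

The dosing interval is 2 half-lives, so f = 2^(−2) = 0.25.
At steady state, R = 1/(1 − 0.25) = 4/3.
Single-dose peak C₀ = D/Vd = 180/10 = 18 μg/mL.
Steady-state peak Cmax,ss = C₀·R = 18 × 4/3 ≈ 24.000 μg/mL.
Peak 24.0 μg/mL vs MTC 28 μg/mL: below toxic threshold.

24.0 μg/mL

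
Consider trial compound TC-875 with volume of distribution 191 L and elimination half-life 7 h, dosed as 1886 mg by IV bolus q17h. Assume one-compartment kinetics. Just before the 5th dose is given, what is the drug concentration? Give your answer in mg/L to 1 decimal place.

2.2 mg/L

f = (1/2)^(τ/t½) = (1/2)^(17/7) ≈ 0.1857.
C₀ = D/Vd = 1886/191 ≈ 9.874 mg/L.
Before the 5th dose, 4 doses have been given. Superposition: Cmin = C₀·(f + f² + … + f^4).
≈ 9.874 × (0.1857 + 0.0345 + 0.0064 + 0.0012) ≈ 9.874 × 0.2278 ≈ 2.249 mg/L.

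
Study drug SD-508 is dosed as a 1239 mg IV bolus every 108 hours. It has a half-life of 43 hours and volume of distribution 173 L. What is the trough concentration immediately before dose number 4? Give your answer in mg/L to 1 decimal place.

1.5 mg/L

f = (1/2)^(τ/t½) = (1/2)^(108/43) ≈ 0.1754.
C₀ = D/Vd = 1239/173 ≈ 7.162 mg/L.
Before the 4th dose, 3 doses have been given. Superposition: Cmin = C₀·(f + f² + … + f^3).
≈ 7.162 × (0.1754 + 0.0308 + 0.0054) ≈ 7.162 × 0.2116 ≈ 1.515 mg/L.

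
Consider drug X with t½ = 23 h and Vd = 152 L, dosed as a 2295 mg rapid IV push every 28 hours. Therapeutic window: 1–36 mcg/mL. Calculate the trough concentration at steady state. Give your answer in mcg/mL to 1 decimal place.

11.4 mcg/mL

τ/t½ = 28/23 ≈ 1.2174, so fraction remaining f = (1/2)^(28/23) ≈ 0.4301.
Accumulation ratio R = 1/(1 − f) ≈ 1/0.5699 ≈ 1.7547.
Each bolus raises the concentration by D/Vd = 2295/152 ≈ 15.099 mcg/mL.
Cmax,ss = C₀/(1 − f) ≈ 15.099/0.5699 ≈ 26.494 mcg/mL.
One interval later, Cmin,ss = Cmax,ss·e^(−kτ) ≈ 26.494 × 0.4301 ≈ 11.395 mcg/mL.
Trough 11.4 mcg/mL vs MEC 1 mcg/mL: adequate.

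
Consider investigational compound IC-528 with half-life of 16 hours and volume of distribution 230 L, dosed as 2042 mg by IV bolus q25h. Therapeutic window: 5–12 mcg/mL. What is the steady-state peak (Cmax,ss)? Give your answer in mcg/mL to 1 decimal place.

Over one 25-h interval, 25/16 ≈ 1.5625 half-lives elapse, leaving f ≈ 0.3386 of each dose.
Accumulation ratio R = 1/(1 − f) ≈ 1/0.6614 ≈ 1.5119.
Each bolus raises the concentration by D/Vd = 2042/230 ≈ 8.878 mcg/mL.
Cmax,ss = C₀/(1 − f) ≈ 8.878/0.6614 ≈ 13.423 mcg/mL.
Peak 13.4 mcg/mL vs MTC 12 mcg/mL: exceeds toxic threshold.

13.4 mcg/mL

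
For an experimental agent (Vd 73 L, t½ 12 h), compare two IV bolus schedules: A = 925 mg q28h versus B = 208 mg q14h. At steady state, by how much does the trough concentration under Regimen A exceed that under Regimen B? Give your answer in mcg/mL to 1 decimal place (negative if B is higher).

0.8 mcg/mL

Regimen A: f = (1/2)^(28/12) ≈ 0.1984; Cmin,ss = (925/73)·f/(1−f) ≈ 3.136 mcg/mL.
Regimen B: f = (1/2)^(14/12) ≈ 0.4454; Cmin,ss = (208/73)·f/(1−f) ≈ 2.288 mcg/mL.
Difference ≈ 3.136 − 2.288 ≈ 0.848 mcg/mL.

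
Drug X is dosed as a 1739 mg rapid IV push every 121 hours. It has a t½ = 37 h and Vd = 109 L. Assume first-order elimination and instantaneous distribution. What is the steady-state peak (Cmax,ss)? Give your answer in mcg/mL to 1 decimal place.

17.8 mcg/mL

k = ln2/t½ = ln2/37 ≈ 0.018734 h⁻¹; fraction remaining f = e^(−kτ) = e^(−0.018734×121) ≈ 0.1036.
Accumulation ratio R = 1/(1 − f) ≈ 1/0.8964 ≈ 1.1156.
Single-dose peak C₀ = D/Vd = 1739/109 ≈ 15.954 mcg/mL.
Steady-state peak Cmax,ss = C₀·R ≈ 15.954 × 1.1156 ≈ 17.798 mcg/mL.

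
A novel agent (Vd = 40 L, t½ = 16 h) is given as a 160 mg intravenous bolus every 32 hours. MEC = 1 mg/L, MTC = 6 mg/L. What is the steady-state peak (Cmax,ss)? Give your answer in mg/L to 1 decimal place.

5.3 mg/L

The dosing interval is 2 half-lives, so f = 2^(−2) = 0.25.
At steady state, R = 1/(1 − 0.25) = 4/3.
Single-dose peak C₀ = D/Vd = 160/40 = 4 mg/L.
Steady-state peak Cmax,ss = C₀·R = 4 × 4/3 ≈ 5.333 mg/L.
Peak 5.3 mg/L vs MTC 6 mg/L: below toxic threshold.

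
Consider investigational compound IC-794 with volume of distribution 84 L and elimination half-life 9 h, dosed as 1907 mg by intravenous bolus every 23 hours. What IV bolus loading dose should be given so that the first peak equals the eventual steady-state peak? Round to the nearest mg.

f = (1/2)^(23/9) ≈ 0.170099; accumulation ratio R = 1/(1−f) ≈ 1.20496.
Loading dose to hit Cmax,ss on first dose: D_load = D_maint·R ≈ 1907 × 1.20496 ≈ 2297.86 mg.

2298 mg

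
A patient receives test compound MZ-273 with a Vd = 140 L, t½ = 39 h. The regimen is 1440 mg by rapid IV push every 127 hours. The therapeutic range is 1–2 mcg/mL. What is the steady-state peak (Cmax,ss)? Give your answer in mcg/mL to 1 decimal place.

Over one 127-h interval, 127/39 ≈ 3.2564 half-lives elapse, leaving f ≈ 0.1046 of each dose.
At steady state, accumulation factor R = 1/(1 − e^(−kτ)) ≈ 1.1168.
Each bolus raises the concentration by D/Vd = 1440/140 ≈ 10.286 mcg/mL.
Steady-state peak Cmax,ss = C₀·R ≈ 10.286 × 1.1168 ≈ 11.487 mcg/mL.
Peak 11.5 mcg/mL vs MTC 2 mcg/mL: exceeds toxic threshold.

11.5 mcg/mL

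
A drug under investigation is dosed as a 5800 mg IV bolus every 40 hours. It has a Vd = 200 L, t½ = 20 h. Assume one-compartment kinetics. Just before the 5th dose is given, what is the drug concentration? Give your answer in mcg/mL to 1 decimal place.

f = (1/2)^(τ/t½) = (1/2)^(40/20) ≈ 0.2500.
C₀ = D/Vd = 5800/200 ≈ 29.000 mcg/mL.
Before the 5th dose, 4 doses have been given. Superposition: Cmin = C₀·(f + f² + … + f^4).
≈ 29.000 × (0.2500 + 0.0625 + 0.0156 + 0.0039) ≈ 29.000 × 0.3320 ≈ 9.628 mcg/mL.

9.6 mcg/mL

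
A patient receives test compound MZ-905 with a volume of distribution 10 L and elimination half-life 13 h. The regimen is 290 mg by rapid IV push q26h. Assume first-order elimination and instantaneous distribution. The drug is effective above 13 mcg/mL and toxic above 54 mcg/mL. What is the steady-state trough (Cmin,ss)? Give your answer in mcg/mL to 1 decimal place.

9.7 mcg/mL

The dosing interval is 2 half-lives, so f = 2^(−2) = 0.25.
At steady state, R = 1/(1 − 0.25) = 4/3.
Single-dose peak C₀ = D/Vd = 290/10 = 29 mcg/mL.
Steady-state peak Cmax,ss = C₀·R = 29 × 4/3 ≈ 38.667 mcg/mL.
Steady-state trough Cmin,ss = Cmax,ss·f ≈ 38.667 × 0.25 ≈ 9.667 mcg/mL.
Trough 9.7 mcg/mL vs MEC 13 mcg/mL: subtherapeutic.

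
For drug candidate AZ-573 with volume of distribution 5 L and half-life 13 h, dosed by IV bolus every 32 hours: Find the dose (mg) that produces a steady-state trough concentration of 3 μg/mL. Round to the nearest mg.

68 mg

τ/t½ = 32/13 ≈ 2.4615, so f = (1/2)^(32/13) ≈ 0.181553.
Cmin,ss = (D/Vd)·f/(1−f), so D = Cmin,ss·Vd·(1−f)/f.
D = 3 × 5 × (1−f)/f ≈ 3 × 5 × 4.50803 ≈ 67.62 mg.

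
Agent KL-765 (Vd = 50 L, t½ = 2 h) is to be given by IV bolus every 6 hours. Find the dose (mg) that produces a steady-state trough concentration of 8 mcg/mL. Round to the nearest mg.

τ/t½ = 6/2 ≈ 3, so f = (1/2)^(6/2) ≈ 0.125000.
Cmin,ss = (D/Vd)·f/(1−f), so D = Cmin,ss·Vd·(1−f)/f.
D = 8 × 50 × (1−f)/f ≈ 8 × 50 × 7.00000 ≈ 2800.00 mg.

2800 mg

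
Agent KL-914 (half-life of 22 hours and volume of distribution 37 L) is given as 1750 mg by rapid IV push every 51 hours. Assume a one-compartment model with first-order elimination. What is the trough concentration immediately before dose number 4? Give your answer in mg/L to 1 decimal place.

f = (1/2)^(τ/t½) = (1/2)^(51/22) ≈ 0.2005.
C₀ = D/Vd = 1750/37 ≈ 47.297 mg/L.
Before the 4th dose, 3 doses have been given. Superposition: Cmin = C₀·(f + f² + … + f^3).
≈ 47.297 × (0.2005 + 0.0402 + 0.0081) ≈ 47.297 × 0.2488 ≈ 11.767 mg/L.

11.8 mg/L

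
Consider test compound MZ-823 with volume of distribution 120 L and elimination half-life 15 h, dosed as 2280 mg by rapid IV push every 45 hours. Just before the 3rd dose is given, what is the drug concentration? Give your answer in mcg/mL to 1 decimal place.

f = (1/2)^(τ/t½) = (1/2)^(45/15) ≈ 0.1250.
C₀ = D/Vd = 2280/120 ≈ 19.000 mcg/mL.
Before the 3rd dose, 2 doses have been given. Superposition: Cmin = C₀·(f + f²).
≈ 19.000 × (0.1250 + 0.0156) ≈ 19.000 × 0.1406 ≈ 2.671 mcg/mL.

2.7 mcg/mL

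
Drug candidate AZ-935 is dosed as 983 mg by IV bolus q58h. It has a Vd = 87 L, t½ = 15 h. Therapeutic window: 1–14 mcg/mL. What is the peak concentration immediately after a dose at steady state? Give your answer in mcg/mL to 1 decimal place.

12.1 mcg/mL

k = ln2/t½ = ln2/15 ≈ 0.046210 h⁻¹; fraction remaining f = e^(−kτ) = e^(−0.046210×58) ≈ 0.0686.
Accumulation ratio R = 1/(1 − f) ≈ 1/0.9314 ≈ 1.0737.
Single-dose peak C₀ = D/Vd = 983/87 ≈ 11.299 mcg/mL.
Cmax,ss = C₀/(1 − f) ≈ 11.299/0.9314 ≈ 12.131 mcg/mL.
Peak 12.1 mcg/mL vs MTC 14 mcg/mL: below toxic threshold.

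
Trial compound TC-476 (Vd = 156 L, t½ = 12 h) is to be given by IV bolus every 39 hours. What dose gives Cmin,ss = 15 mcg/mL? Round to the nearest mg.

19922 mg

τ/t½ = 39/12 ≈ 3.25, so f = (1/2)^(39/12) ≈ 0.105112.
Cmin,ss = (D/Vd)·f/(1−f), so D = Cmin,ss·Vd·(1−f)/f.
D = 15 × 156 × (1−f)/f ≈ 15 × 156 × 8.51366 ≈ 19921.96 mg.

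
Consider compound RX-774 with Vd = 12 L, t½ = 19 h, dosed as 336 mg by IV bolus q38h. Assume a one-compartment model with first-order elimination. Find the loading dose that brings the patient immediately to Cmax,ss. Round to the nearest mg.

448 mg

f = (1/2)^(38/19) ≈ 0.250000; accumulation ratio R = 1/(1−f) ≈ 1.33333.
Loading dose to hit Cmax,ss on first dose: D_load = D_maint·R ≈ 336 × 1.33333 ≈ 448.00 mg.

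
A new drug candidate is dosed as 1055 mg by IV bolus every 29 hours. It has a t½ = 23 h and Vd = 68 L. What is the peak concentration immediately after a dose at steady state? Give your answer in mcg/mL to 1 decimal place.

26.6 mcg/mL

Over one 29-h interval, 29/23 ≈ 1.2609 half-lives elapse, leaving f ≈ 0.4173 of each dose.
Accumulation ratio R = 1/(1 − f) ≈ 1/0.5827 ≈ 1.7161.
Single-dose peak C₀ = D/Vd = 1055/68 ≈ 15.515 mcg/mL.
Steady-state peak Cmax,ss = C₀·R ≈ 15.515 × 1.7161 ≈ 26.625 mcg/mL.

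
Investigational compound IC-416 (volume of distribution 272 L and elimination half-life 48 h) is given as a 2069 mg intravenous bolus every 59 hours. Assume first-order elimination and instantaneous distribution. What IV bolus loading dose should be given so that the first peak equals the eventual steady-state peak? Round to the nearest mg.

3608 mg

f = (1/2)^(59/48) ≈ 0.426564; accumulation ratio R = 1/(1−f) ≈ 1.74387.
Loading dose to hit Cmax,ss on first dose: D_load = D_maint·R ≈ 2069 × 1.74387 ≈ 3608.07 mg.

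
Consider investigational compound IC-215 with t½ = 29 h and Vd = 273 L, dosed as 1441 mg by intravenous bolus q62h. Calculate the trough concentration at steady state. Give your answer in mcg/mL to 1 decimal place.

τ/t½ = 62/29 ≈ 2.1379, so fraction remaining f = (1/2)^(62/29) ≈ 0.2272.
Accumulation ratio R = 1/(1 − f) ≈ 1/0.7728 ≈ 1.2940.
Each bolus raises the concentration by D/Vd = 1441/273 ≈ 5.278 mcg/mL.
Steady-state peak Cmax,ss = C₀·R ≈ 5.278 × 1.2940 ≈ 6.830 mcg/mL.
Steady-state trough Cmin,ss = Cmax,ss·f ≈ 6.830 × 0.2272 ≈ 1.552 mcg/mL.

1.6 mcg/mL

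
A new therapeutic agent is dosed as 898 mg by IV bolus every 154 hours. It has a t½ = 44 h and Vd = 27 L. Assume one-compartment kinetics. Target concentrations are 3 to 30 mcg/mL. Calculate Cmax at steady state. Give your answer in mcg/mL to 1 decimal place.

36.5 mcg/mL

Over one 154-h interval, 154/44 ≈ 3.5 half-lives elapse, leaving f ≈ 0.0884 of each dose.
At steady state, accumulation factor R = 1/(1 − e^(−kτ)) ≈ 1.0970.
Each bolus raises the concentration by D/Vd = 898/27 ≈ 33.259 mcg/mL.
Cmax,ss = C₀/(1 − f) ≈ 33.259/0.9116 ≈ 36.484 mcg/mL.
Peak 36.5 mcg/mL vs MTC 30 mcg/mL: exceeds toxic threshold.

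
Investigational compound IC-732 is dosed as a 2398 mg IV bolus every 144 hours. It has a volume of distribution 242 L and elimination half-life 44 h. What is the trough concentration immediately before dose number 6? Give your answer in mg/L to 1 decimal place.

1.1 mg/L

f = (1/2)^(τ/t½) = (1/2)^(144/44) ≈ 0.1035.
C₀ = D/Vd = 2398/242 ≈ 9.909 mg/L.
Before the 6th dose, 5 doses have been given. Superposition: Cmin = C₀·(f + f² + … + f^5).
≈ 9.909 × (0.1035 + 0.0107 + 0.0011 + 0.0001 + 0.0000) ≈ 9.909 × 0.1154 ≈ 1.143 mg/L.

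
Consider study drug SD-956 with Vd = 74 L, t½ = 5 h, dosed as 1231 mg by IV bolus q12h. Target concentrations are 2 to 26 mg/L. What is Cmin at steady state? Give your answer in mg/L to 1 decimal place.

3.9 mg/L

k = ln2/t½ = ln2/5 ≈ 0.138629 h⁻¹; fraction remaining f = e^(−kτ) = e^(−0.138629×12) ≈ 0.1895.
At steady state, accumulation factor R = 1/(1 − e^(−kτ)) ≈ 1.2338.
Each bolus raises the concentration by D/Vd = 1231/74 ≈ 16.635 mg/L.
Steady-state peak Cmax,ss = C₀·R ≈ 16.635 × 1.2338 ≈ 20.524 mg/L.
One interval later, Cmin,ss = Cmax,ss·e^(−kτ) ≈ 20.524 × 0.1895 ≈ 3.889 mg/L.
Trough 3.9 mg/L vs MEC 2 mg/L: adequate.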